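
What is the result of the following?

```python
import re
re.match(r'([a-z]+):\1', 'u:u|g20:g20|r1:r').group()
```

'u:u'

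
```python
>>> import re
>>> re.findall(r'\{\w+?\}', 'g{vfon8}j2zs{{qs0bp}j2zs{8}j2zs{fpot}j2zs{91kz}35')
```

Scanning left to right: at [1:8] → '{vfon8}'; at [13:20] → '{qs0bp}'; at [24:27] → '{8}'; at [31:37] → '{fpot}'; at [41:47] → '{91kz}'.
No capturing groups, so `findall` returns the 5 full match strings.

['{vfon8}', '{qs0bp}', '{8}', '{fpot}', '{91kz}']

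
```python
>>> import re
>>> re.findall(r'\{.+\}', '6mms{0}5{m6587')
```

['{0}']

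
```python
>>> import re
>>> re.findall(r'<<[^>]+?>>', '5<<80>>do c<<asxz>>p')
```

Scanning left to right: at [1:7] → '<<80>>'; at [11:19] → '<<asxz>>'.
With no groups in the pattern, `findall` gives back each whole match — 2 here.

['<<80>>', '<<asxz>>']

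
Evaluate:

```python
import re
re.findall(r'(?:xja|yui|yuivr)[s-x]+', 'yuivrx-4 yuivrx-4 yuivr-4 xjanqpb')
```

The regex engine tests alternatives in the order written; an earlier branch that matches wins even if a later one would match more.
Walking the string: at [0:4] → 'yuiv'; at [9:13] → 'yuiv'; at [18:22] → 'yuiv'.
`findall` yields the raw match text (3 of them) because the pattern has no groups.

['yuiv', 'yuiv', 'yuiv']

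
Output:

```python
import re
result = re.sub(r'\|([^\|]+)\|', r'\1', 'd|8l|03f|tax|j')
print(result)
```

d8l03ftaxj

Each match is replaced using the text its own group 1 captured.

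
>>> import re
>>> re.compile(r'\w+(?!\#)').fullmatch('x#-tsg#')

`re.fullmatch` is like wrapping the pattern in `^…$` (in single-line mode).
Here the string isn't matched end-to-end, so the call returns None.

None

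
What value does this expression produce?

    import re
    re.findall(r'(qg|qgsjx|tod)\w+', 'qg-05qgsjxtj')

['qg']

Alternation tries branches left to right and keeps the first one that lets the overall match succeed at that position.
Scanning left to right: at [5:12] match 'qgsjxtj', group 1 = 'qg'.
One capturing group, so `findall` returns just the captured substring from the one match — 1 in all.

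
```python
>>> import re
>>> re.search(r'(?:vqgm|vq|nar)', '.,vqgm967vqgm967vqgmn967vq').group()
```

'vqgm'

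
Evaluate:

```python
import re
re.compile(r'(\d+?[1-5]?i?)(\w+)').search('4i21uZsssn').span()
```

(0, 10)

The pattern matches one or more of a digit (lazy), then optionally a character in [1-5], then optionally the literal 'i' (captured); then one or more of a word character (captured).
`search` walks the string left to right and returns the first match it finds.
The match spans [0:10] → '4i21uZsssn'.
Captured: group 1 = '4i', group 2 = '21uZsssn'.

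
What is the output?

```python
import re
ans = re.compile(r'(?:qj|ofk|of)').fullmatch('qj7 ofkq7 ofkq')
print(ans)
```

None

For `fullmatch`, every character of the input must be accounted for by the pattern.
Here there's no way to consume every character, so the call returns None.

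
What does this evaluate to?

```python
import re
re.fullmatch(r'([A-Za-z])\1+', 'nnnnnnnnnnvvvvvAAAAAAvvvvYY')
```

None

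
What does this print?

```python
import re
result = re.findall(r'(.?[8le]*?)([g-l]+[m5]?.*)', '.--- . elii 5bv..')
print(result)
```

Lazy quantifiers expand one character at a time until the remainder of the pattern can match.
2 groups means the one result is a tuple of 2 captured strings — 1 here.

[(' e', 'lii 5bv..')]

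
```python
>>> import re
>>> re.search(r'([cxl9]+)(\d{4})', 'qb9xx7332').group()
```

The match spans [2:9] → '9xx7332'.

'9xx7332'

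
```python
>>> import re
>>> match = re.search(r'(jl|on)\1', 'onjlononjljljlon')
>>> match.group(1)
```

'on'

The match spans [4:8] → 'onon'.
Captured: group 1 = 'on'.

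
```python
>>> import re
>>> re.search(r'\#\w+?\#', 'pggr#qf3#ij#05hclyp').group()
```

The match spans [4:9] → '#qf3#'.

'#qf3#'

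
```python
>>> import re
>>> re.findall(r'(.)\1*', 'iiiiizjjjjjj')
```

A backreference is literal: `\1` must see the identical characters the first group matched.
One capturing group, so `findall` returns just the captured substring from each match — 3 in all.

['i', 'z', 'j']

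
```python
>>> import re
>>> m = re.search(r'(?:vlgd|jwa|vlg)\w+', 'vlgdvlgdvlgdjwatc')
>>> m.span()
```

(0, 17)

The match spans [0:17] → 'vlgdvlgdvlgdjwatc'.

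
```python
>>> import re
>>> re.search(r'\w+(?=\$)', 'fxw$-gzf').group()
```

'fxw'

The `(?=…)`/`(?<=…)` assertion just peeks at neighbouring text; it doesn't advance the match position.
The match spans [0:3] → 'fxw'.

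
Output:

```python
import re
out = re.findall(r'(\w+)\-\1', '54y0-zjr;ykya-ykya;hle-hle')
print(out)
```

['ykya', 'hle']

`\1` has to match the exact text group 1 already captured.
Matches: at [9:18] match 'ykya-ykya', group 1 = 'ykya'; at [19:26] match 'hle-hle', group 1 = 'hle'.
Because there's exactly one group, `findall` drops the full match and keeps group 1 from each hit.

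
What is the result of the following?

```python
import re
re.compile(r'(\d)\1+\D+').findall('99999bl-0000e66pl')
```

['9', '0', '6']

After group 1 captures some text, `\1` only succeeds where that same text appears again.
Walking the string: at [0:8] match '99999bl-', group 1 = '9'; at [8:13] match '0000e', group 1 = '0'; at [13:17] match '66pl', group 1 = '6'.
Because there's exactly one group, `findall` drops the full match and keeps group 1 from each hit.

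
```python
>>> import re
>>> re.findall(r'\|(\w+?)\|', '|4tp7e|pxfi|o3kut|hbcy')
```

['4tp7e', 'o3kut']

Scanning left to right: at [0:7] match '|4tp7e|', group 1 = '4tp7e'; at [11:18] match '|o3kut|', group 1 = 'o3kut'.
One capturing group, so `findall` returns just the captured substring from each match — 2 in all.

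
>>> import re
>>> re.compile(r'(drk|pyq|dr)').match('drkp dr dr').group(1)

'drk'

Alternation tries branches left to right and keeps the first one that lets the overall match succeed at that position.
`re.match` won't scan ahead — the pattern has to work from the very first character.
The match spans [0:3] → 'drk'.
Captured: group 1 = 'drk'.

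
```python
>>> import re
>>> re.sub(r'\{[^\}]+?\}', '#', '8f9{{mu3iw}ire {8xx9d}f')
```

Each match is replaced by '#'.

'8f9#ire #f'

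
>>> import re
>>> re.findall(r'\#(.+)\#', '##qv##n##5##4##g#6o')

`findall` collects group 1 from the one match (1 total).

['#qv##n##5##4##g']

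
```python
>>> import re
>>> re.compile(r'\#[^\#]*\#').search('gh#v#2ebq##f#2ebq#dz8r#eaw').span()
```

The match spans [2:5] → '#v#'.

(2, 5)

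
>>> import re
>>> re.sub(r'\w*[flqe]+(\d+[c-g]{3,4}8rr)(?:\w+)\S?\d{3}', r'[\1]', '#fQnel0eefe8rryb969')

'#[0eefe8rr]'

This matches zero or more of a word character; then one or more of one of [flqe]; then one or more of a digit, then 3 to 4 of a character in [c-g], then the literal '8rr' (captured); then one or more of a word character (non-capturing group); then optionally a non-whitespace character, then exactly 3 of a digit.
Matches: at [1:19] → 'fQnel0eefe8rryb969'.
Each match is replaced using the text its own group 1 captured.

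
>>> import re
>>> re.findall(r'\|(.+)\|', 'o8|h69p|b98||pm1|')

Matches: at [2:17] match '|h69p|b98||pm1|', group 1 = 'h69p|b98||pm1'.
Because there's exactly one group, `findall` drops the full match and keeps group 1 from the one hit.

['h69p|b98||pm1']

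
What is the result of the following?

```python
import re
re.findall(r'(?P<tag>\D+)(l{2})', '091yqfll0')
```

The pattern matches one or more of a non-digit (captured as 'tag'); then exactly 2 of a literal 'l' (captured).
Walking the string: at [3:8] match 'yqfll', groups = ('yqf', 'll').
2 groups means the one result is a tuple of 2 captured strings — 1 here.

[('yqf', 'll')]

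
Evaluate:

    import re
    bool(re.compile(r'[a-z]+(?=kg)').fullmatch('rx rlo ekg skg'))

Because the assertion is zero-width, the text it checks is not consumed and won't appear in the result.
`fullmatch` succeeds only if the pattern covers the string from start to end.
Here there's no way to consume every character, so the call returns None, and `bool(None)` is False.

False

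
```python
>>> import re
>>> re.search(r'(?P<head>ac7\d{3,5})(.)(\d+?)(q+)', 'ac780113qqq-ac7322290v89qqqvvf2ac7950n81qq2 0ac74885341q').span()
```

(0, 11)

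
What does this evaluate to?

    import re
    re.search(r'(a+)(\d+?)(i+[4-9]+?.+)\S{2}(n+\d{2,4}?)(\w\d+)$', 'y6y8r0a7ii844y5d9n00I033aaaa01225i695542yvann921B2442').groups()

('a', '7', 'ii844y5d9n00I033aaaa01225i695542yv', 'n921', 'B2442')

This matches one or more of a literal 'a' (captured); then one or more of a digit (lazy) (captured); then one or more of a literal 'i', then one or more of a character in [4-9] (lazy), then one or more of any character (captured); then exactly 2 of a non-whitespace character; then one or more of the literal 'n', then 2 to 4 of a digit (lazy) (captured); then a word character, then one or more of a digit (captured); then anchored at the end.
`re.search` scans for the first position where the pattern succeeds.
The match spans [6:53] → 'a7ii844y5d9n00I033aaaa01225i695542yvann921B2442'.
Captured: group 1 = 'a', group 2 = '7', group 3 = 'ii844y5d9n00I033aaaa01225i695542yv', group 4 = 'n921', group 5 = 'B2442'.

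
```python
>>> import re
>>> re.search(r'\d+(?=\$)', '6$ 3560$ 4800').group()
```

Because the assertion is zero-width, the text it checks is not consumed and won't appear in the result.
The match spans [0:1] → '6'.

'6'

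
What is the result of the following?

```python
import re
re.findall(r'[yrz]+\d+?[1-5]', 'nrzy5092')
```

['rzy5092']

Pattern: one or more of one of [yrz]; then one or more of a digit (lazy), then a character in [1-5].
Scanning left to right: at [1:8] → 'rzy5092'.
With no groups in the pattern, `findall` gives back each whole match — 1 here.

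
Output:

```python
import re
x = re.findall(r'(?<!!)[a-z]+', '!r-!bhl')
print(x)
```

['hl']

The negative lookaround is zero-width — it rules out positions where the adjacent text would match, without consuming anything.
Walking the string: at [5:7] → 'hl'.
No capturing groups, so `findall` returns the 1 full match string.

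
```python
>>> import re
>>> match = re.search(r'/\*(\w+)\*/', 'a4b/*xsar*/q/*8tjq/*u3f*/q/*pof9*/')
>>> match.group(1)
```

'xsar'

`re.search` scans for the first position where the pattern succeeds.
The match spans [3:11] → '/*xsar*/'.
Captured: group 1 = 'xsar'.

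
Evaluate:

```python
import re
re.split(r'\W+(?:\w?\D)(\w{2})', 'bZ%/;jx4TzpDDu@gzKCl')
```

['bZ', '4T', 'zpDDu', 'KC', 'l']

Pattern: one or more of a non-word character; then optionally a word character, then a non-digit (non-capturing group); then exactly 2 of a word character (captured).
Matches to split on: at [2:9] → '%/;jx4T'; at [14:19] → '@gzKC'.
With a capturing group present, the delimiter's captured portion is kept in the result list.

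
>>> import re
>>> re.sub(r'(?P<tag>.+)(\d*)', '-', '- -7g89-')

'-'

Each match is replaced by '-'.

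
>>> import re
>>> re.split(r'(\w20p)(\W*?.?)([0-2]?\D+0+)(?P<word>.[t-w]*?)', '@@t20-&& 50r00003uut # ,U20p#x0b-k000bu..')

['@@t20-&& 50r00003uut # ,', 'U20p', '#', 'x0', 'b', '-k000bu..']

Pattern: a word character, then the literal '20p' (captured); then zero or more of a non-word character (lazy), then optionally any character (captured); then optionally a character in [0-2], then one or more of a non-digit, then one or more of a literal '0' (captured); then any character, then zero or more of a character in [t-w] (lazy) (captured as 'word').
Matches to split on: at [24:32] → 'U20p#x0b'.
The group in the pattern means `split` returns the separators' captures alongside the pieces.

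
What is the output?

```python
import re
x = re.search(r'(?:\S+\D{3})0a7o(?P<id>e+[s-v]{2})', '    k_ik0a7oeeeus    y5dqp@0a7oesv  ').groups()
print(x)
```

The pattern matches one or more of a non-whitespace character, then exactly 3 of a non-digit (non-capturing group); then the literal '0a', then the literal '7o'; then one or more of a literal 'e', then exactly 2 of a character in [s-v] (captured as 'id').
`re.search` scans for the first position where the pattern succeeds.
The match spans [4:17] → 'k_ik0a7oeeeus'.
Captured: group 1 = 'eeeus'.

('eeeus',)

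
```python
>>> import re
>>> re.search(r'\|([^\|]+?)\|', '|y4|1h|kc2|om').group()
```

'|y4|'

`search` walks the string left to right and returns the first match it finds.
The match spans [0:4] → '|y4|'.
Captured: group 1 = 'y4'.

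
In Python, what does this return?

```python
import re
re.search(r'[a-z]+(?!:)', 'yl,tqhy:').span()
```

(0, 2)

A negative assertion filters positions out without eating any characters.
The match spans [0:2] → 'yl'.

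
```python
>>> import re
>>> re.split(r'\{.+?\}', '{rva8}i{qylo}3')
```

With the lazy modifier that quantifier settles for the fewest repetitions that let the rest of the pattern succeed (the atoms after it are unaffected and can still be greedy).
Matches to split on: at [0:6] → '{rva8}'; at [7:13] → '{qylo}'.
`split` removes every match and returns the 3 fragments in between.

['', 'i', '3']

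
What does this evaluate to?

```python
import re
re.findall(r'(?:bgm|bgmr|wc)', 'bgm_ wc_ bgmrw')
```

`|` is ordered: at each position the engine commits to the first alternative that works.
No capturing groups, so `findall` returns the 3 full match strings.

['bgm', 'wc', 'bgm']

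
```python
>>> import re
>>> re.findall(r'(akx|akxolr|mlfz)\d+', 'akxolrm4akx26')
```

One capturing group, so `findall` returns just the captured substring from the one match — 1 in all.

['akx']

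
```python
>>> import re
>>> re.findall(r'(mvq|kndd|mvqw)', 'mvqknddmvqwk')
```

['mvq', 'kndd', 'mvq']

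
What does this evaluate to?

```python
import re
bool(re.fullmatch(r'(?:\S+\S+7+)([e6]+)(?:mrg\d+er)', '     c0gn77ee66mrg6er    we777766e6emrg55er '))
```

For `fullmatch`, every character of the input must be accounted for by the pattern.
Here there's no way to consume every character, so the call returns None, and `bool(None)` is False.

False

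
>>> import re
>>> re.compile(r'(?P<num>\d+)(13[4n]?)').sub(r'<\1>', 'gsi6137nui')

'gsi<6>7nui'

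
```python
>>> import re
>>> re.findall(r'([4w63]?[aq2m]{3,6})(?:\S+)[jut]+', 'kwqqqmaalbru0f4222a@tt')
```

['wqqqmaa']

The pattern matches optionally one of [4w63], then 3 to 6 of one of [aq2m] (captured); then one or more of a non-whitespace character (non-capturing group); then one or more of one of [jut].
Walking the string: at [1:22] match 'wqqqmaalbru0f4222a@tt', group 1 = 'wqqqmaa'.
With a single group, `findall` returns only what that group captured — 1 item.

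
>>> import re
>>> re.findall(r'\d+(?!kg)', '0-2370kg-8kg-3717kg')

['0', '237', '371']

`(?!…)`/`(?<!…)` only lets a position through if the neighbouring text does NOT match; no characters are consumed.
Scanning left to right: at [0:1] → '0'; at [2:5] → '237'; at [13:16] → '371'.
Since nothing is captured, `findall` lists the 3 matched substrings directly.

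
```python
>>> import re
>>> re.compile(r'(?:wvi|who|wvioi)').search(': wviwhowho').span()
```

(2, 5)

`search` walks the string left to right and returns the first match it finds.
The match spans [2:5] → 'wvi'.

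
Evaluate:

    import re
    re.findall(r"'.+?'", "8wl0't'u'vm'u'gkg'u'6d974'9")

["'t'", "'vm'", "'gkg'", "'6d974'"]

Matches: at [4:7] → "'t'"; at [8:12] → "'vm'"; at [13:18] → "'gkg'"; at [19:26] → "'6d974'".
No capturing groups, so `findall` returns the 4 full match strings.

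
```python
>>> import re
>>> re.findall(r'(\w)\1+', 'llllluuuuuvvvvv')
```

['l', 'u', 'v']

After group 1 captures some text, `\1` only succeeds where that same text appears again.
`findall` collects group 1 from each match (3 total).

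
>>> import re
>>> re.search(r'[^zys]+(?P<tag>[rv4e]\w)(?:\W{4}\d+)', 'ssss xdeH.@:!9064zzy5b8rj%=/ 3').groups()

('eH',)

This matches one or more of any character except [zys]; then one of [rv4e], then a word character (captured as 'tag'); then exactly 4 of a non-word character, then one or more of a digit (non-capturing group).
Unlike `match`, `search` isn't anchored — it looks for the pattern anywhere in the string.
The match spans [4:17] → ' xdeH.@:!9064'.
Captured: group 1 = 'eH'.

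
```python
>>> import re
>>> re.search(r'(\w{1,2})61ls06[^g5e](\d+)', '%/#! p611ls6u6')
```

The pattern matches 1 to 2 of a word character (captured); then the literal '61l', then the literal 's06', then any character except [g5e]; then one or more of a digit (captured).
`search` walks the string left to right and returns the first match it finds.
Here the pattern never matches, so the call returns None.

None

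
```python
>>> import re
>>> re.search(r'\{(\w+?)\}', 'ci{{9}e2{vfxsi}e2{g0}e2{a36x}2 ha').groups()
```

('9',)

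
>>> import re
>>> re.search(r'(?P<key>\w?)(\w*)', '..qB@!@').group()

''

The match spans [0:0] → ''.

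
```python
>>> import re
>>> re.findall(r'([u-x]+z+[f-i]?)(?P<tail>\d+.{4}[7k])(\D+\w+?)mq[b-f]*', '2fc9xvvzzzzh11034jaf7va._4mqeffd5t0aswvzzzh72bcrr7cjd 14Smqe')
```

[('xvvzzzzh', '11034jaf7', 'va._4'), ('wvzzzh', '72bcrr7', 'cjd 14S')]

This matches one or more of a character in [u-x], then one or more of a literal 'z', then optionally a character in [f-i] (captured); then one or more of a digit, then exactly 4 of any character, then one of [7k] (captured as 'tail'); then one or more of a non-digit, then one or more of a word character (lazy) (captured); then the literal 'mq', then zero or more of a character in [b-f].
Scanning left to right: at [4:32] match 'xvvzzzzh11034jaf7va._4mqeffd', groups = ('xvvzzzzh', '11034jaf7', 'va._4'); at [37:60] match 'wvzzzh72bcrr7cjd 14Smqe', groups = ('wvzzzh', '72bcrr7', 'cjd 14S').
Multiple groups make `findall` return tuples — one 3-tuple for each match.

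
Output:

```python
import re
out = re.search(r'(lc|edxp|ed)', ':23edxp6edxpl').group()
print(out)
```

edxp

Alternation isn't longest-match — the leftmost alternative that fits at this position is chosen.
`re.search` scans for the first position where the pattern succeeds.
The match spans [3:7] → 'edxp'.
Captured: group 1 = 'edxp'.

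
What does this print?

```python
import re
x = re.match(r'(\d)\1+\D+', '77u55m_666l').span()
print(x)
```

(0, 3)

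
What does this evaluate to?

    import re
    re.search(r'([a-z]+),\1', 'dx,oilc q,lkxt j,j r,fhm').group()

'j,j'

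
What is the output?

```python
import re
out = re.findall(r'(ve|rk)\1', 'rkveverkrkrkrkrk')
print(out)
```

['ve', 'rk', 'rk']

`\1` has to match the exact text group 1 already captured.
Scanning left to right: at [2:6] match 'veve', group 1 = 've'; at [6:10] match 'rkrk', group 1 = 'rk'; at [10:14] match 'rkrk', group 1 = 'rk'.
`findall` collects group 1 from each match (3 total).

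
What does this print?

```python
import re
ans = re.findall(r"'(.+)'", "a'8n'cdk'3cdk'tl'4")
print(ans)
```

["8n'cdk'3cdk'tl"]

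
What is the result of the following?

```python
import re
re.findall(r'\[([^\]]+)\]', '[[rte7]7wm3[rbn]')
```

`findall` collects group 1 from each match (2 total).

['[rte7', 'rbn']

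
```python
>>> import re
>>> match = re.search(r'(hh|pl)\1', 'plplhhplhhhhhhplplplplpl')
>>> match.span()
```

`\1` is not a pattern — it's the concrete string captured by group 1, re-applied verbatim.
`re.search` scans for the first position where the pattern succeeds.
The match spans [0:4] → 'plpl'.
Captured: group 1 = 'pl'.

(0, 4)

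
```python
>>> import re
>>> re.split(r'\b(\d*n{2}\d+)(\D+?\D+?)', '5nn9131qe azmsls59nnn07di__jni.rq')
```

['', '5nn9131', 'qe', ' azmsls59nnn07di__jni.rq']

This matches a word boundary (`\b`, zero-width); then zero or more of a digit, then exactly 2 of a literal 'n', then one or more of a digit (captured); then one or more of a non-digit (lazy), then one or more of a non-digit (lazy) (captured).
Matches to split on: at [0:9] → '5nn9131qe'.
The group in the pattern means `split` returns the separators' captures alongside the pieces.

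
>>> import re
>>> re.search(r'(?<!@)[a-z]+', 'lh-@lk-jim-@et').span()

(0, 2)

A negative assertion filters positions out without eating any characters.
The match spans [0:2] → 'lh'.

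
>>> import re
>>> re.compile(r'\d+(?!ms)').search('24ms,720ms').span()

(0, 1)

Because the assertion is negative and zero-width, positions next to the forbidden text are skipped.
The match spans [0:1] → '2'.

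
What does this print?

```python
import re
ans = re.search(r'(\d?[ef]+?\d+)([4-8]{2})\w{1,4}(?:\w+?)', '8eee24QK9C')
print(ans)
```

None

This matches optionally a digit, then one or more of one of [ef] (lazy), then one or more of a digit (captured); then exactly 2 of a character in [4-8] (captured); then 1 to 4 of a word character; then one or more of a word character (lazy) (non-capturing group).
Unlike `match`, `search` isn't anchored — it looks for the pattern anywhere in the string.
Here no position works, so the call returns None.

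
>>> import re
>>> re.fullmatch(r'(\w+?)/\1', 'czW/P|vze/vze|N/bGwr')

`\1` has to match the exact text group 1 already captured.
`re.fullmatch` requires the pattern to consume the entire string.
Here the pattern can't cover the whole string, so the call returns None.

None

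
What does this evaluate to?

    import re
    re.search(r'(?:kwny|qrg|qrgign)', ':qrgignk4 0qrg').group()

'qrg'

Alternation isn't longest-match — the leftmost alternative that fits at this position is chosen.
`re.search` scans for the first position where the pattern succeeds.
The match spans [1:4] → 'qrg'.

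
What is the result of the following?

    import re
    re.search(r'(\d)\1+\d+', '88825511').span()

(0, 8)

After group 1 captures some text, `\1` only succeeds where that same text appears again.
Unlike `match`, `search` isn't anchored — it looks for the pattern anywhere in the string.
The match spans [0:8] → '88825511'.
Captured: group 1 = '8'.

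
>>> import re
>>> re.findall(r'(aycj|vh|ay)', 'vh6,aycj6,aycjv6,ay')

`|` is ordered: at each position the engine commits to the first alternative that works.
With a single group, `findall` returns only what that group captured — 4 items.

['vh', 'aycj', 'aycj', 'ay']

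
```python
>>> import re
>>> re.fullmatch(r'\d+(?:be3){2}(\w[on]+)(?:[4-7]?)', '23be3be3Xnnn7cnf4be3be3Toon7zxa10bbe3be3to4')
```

None

This matches one or more of a digit, then the literal 'be3' repeated 2 times; then a word character, then one or more of one of [on] (captured); then optionally a character in [4-7] (non-capturing group).
`fullmatch` succeeds only if the pattern covers the string from start to end.
Here the pattern can't cover the whole string, so the call returns None.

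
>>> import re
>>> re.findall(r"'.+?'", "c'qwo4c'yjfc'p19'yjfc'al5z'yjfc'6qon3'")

["'qwo4c'", "'p19'", "'al5z'", "'6qon3'"]

With no groups in the pattern, `findall` gives back each whole match — 4 here.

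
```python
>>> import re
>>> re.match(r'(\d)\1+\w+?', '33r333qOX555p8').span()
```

(0, 3)

`re.match` only tries the pattern at the start of the string.
The match spans [0:3] → '33r'.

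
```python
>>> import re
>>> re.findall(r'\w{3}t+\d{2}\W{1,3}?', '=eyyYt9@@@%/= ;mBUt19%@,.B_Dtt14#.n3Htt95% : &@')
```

This matches exactly 3 of a word character, then one or more of a literal 't'; then exactly 2 of a digit, then 1 to 3 of a non-word character (lazy).
A `+?`/`*?`/`{m,n}?` starts at its minimum and grows only as far as needed for what follows to match.
Matches: at [15:22] → 'mBUt19%'; at [25:33] → 'B_Dtt14#'; at [34:42] → 'n3Htt95%'.
With no groups in the pattern, `findall` gives back each whole match — 3 here.

['mBUt19%', 'B_Dtt14#', 'n3Htt95%']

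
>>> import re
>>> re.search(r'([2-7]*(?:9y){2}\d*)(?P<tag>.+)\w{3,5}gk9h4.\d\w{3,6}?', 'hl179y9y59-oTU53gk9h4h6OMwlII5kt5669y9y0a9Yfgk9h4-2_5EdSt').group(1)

The pattern matches zero or more of a character in [2-7], then the literal '9y' repeated 2 times, then zero or more of a digit (captured); then one or more of any character (captured as 'tag'); then 3 to 5 of a word character, then the literal 'gk9', then the literal 'h4'; then any character, then a digit, then 3 to 6 of a word character (lazy).
Lazy quantifiers expand one character at a time until the remainder of the pattern can match.
`re.search` tries every starting position until one works.
The match spans [3:54] → '79y9y59-oTU53gk9h4h6OMwlII5kt5669y9y0a9Yfgk9h4-2_5E'.
Captured: group 1 = '79y9y59', group 2 = '-oTU53gk9h4h6OMwlII5kt5669y9y0a'.

'79y9y59'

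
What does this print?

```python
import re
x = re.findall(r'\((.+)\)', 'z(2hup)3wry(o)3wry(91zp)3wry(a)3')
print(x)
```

['2hup)3wry(o)3wry(91zp)3wry(a']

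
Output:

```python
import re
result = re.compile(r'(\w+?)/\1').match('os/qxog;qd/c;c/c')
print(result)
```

`\1` is not a pattern — it's the concrete string captured by group 1, re-applied verbatim.
`re.match` only tries the pattern at the start of the string.
Here the pattern fails at index 0, so the call returns None.

None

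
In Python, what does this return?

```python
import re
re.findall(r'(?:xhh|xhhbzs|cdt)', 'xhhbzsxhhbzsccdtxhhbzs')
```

['xhh', 'xhh', 'cdt', 'xhh']

Alternation tries branches left to right and keeps the first one that lets the overall match succeed at that position.
No capturing groups, so `findall` returns the 4 full match strings.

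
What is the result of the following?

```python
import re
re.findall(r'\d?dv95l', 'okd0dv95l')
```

Pattern: optionally a digit; then the literal 'dv', then the literal '95l'.
Walking the string: at [3:9] → '0dv95l'.
With no groups in the pattern, `findall` gives back each whole match — 1 here.

['0dv95l']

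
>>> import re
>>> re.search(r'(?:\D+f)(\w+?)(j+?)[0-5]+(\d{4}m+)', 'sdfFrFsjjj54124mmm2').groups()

('FrFs', 'jjj', '4124mmm')

The match spans [0:18] → 'sdfFrFsjjj54124mmm'.
Captured: group 1 = 'FrFs', group 2 = 'jjj', group 3 = '4124mmm'.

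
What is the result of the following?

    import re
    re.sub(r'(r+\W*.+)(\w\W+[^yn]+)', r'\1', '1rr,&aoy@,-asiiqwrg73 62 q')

'1rr,&aoy@,-asiiqwrg73 6'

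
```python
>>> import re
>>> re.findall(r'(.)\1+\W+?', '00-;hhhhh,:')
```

A backreference is literal: `\1` must see the identical characters the first group matched.
Matches: at [0:3] match '00-', group 1 = '0'; at [4:10] match 'hhhhh,', group 1 = 'h'.
Because there's exactly one group, `findall` drops the full match and keeps group 1 from each hit.

['0', 'h']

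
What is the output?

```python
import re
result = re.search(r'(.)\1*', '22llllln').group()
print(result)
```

A backreference is literal: `\1` must see the identical characters the first group matched.
Unlike `match`, `search` isn't anchored — it looks for the pattern anywhere in the string.
The match spans [0:2] → '22'.
Captured: group 1 = '2'.

22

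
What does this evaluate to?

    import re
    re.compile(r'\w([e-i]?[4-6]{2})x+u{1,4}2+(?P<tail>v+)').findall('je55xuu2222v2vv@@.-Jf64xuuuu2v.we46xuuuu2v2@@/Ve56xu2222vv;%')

The pattern matches a word character; then optionally a character in [e-i], then exactly 2 of a character in [4-6] (captured); then one or more of a literal 'x', then 1 to 4 of a literal 'u'; then one or more of a literal '2'; then one or more of a literal 'v' (captured as 'tail').
Walking the string: at [0:12] match 'je55xuu2222v', groups = ('e55', 'v'); at [19:30] match 'Jf64xuuuu2v', groups = ('f64', 'v'); at [31:42] match 'we46xuuuu2v', groups = ('e46', 'v'); at [46:58] match 'Ve56xu2222vv', groups = ('e56', 'vv').
2 groups means each result is a tuple of 2 captured strings — 4 here.

[('e55', 'v'), ('f64', 'v'), ('e46', 'v'), ('e56', 'vv')]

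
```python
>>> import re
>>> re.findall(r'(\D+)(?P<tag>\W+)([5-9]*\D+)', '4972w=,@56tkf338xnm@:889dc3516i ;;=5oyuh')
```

[('w=,', '@', '56tkf'), ('xnm@', ':', '889dc'), ('i ;;', '=', '5oyuh')]

Pattern: one or more of a non-digit (captured); then one or more of a non-word character (captured as 'tag'); then zero or more of a character in [5-9], then one or more of a non-digit (captured).
Matches: at [4:13] match 'w=,@56tkf', groups = ('w=,', '@', '56tkf'); at [16:26] match 'xnm@:889dc', groups = ('xnm@', ':', '889dc'); at [30:40] match 'i ;;=5oyuh', groups = ('i ;;', '=', '5oyuh').
With 3 capturing groups, `findall` returns a 3-tuple per match.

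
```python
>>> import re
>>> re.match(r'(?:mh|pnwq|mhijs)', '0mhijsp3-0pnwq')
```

`re.match` only tries the pattern at the start of the string.
Here the string doesn't start with a match, so the call returns None.

None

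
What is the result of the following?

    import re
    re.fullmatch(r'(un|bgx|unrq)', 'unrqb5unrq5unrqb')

`fullmatch` succeeds only if the pattern covers the string from start to end.
Here the pattern can't cover the whole string, so the call returns None.

None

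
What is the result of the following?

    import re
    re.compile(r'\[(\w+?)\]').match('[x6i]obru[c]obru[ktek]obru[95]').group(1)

'x6i'

The match spans [0:5] → '[x6i]'.
Captured: group 1 = 'x6i'.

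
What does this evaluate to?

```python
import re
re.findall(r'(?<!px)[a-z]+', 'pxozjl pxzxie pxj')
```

['pxozjl', 'pxzxie', 'pxj']

Because the assertion is negative and zero-width, positions next to the forbidden text are skipped.
Walking the string: at [0:6] → 'pxozjl'; at [7:13] → 'pxzxie'; at [14:17] → 'pxj'.
`findall` yields the raw match text (3 of them) because the pattern has no groups.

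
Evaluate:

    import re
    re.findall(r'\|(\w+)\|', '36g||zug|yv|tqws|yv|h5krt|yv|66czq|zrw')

`findall` collects group 1 from each match (4 total).

['zug', 'tqws', 'h5krt', '66czq']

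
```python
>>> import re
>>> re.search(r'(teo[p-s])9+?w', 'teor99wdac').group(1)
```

'teor'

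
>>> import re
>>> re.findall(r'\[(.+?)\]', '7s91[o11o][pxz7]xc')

['o11o', 'pxz7']

Lazy quantifiers expand one character at a time until the remainder of the pattern can match.
With a single group, `findall` returns only what that group captured — 2 items.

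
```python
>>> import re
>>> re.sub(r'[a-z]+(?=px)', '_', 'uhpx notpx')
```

Lookahead/lookbehind check context without consuming it, so the matched span excludes the asserted characters.
Matches: at [0:2] → 'uh'; at [5:8] → 'not'.
`sub` substitutes '_' at each match site.

'_px _px'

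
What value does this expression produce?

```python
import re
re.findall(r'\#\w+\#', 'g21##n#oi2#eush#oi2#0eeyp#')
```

Scanning left to right: at [4:7] → '#n#'; at [10:16] → '#eush#'; at [19:26] → '#0eeyp#'.
Since nothing is captured, `findall` lists the 3 matched substrings directly.

['#n#', '#eush#', '#0eeyp#']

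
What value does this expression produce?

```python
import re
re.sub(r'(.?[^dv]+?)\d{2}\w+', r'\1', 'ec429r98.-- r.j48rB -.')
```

'ec.-- r.j -.'

This matches optionally any character, then one or more of any character except [dv] (lazy) (captured); then exactly 2 of a digit; then one or more of a word character.
A `+?`/`*?`/`{m,n}?` starts at its minimum and grows only as far as needed for what follows to match.
Matches: at [0:8] → 'ec429r98'; at [8:19] → '.-- r.j48rB'.
Each match is replaced using the text its own group 1 captured.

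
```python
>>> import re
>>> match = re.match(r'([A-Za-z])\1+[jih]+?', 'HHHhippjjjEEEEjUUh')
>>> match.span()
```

(0, 4)

`re.match` only tries the pattern at the start of the string.
The match spans [0:4] → 'HHHh'.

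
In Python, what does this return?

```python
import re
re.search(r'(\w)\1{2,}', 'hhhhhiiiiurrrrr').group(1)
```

'h'

A backreference is literal: `\1` must see the identical characters the first group matched.
`search` walks the string left to right and returns the first match it finds.
The match spans [0:5] → 'hhhhh'.
Captured: group 1 = 'h'.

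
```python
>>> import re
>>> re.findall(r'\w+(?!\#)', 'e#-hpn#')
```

The negative lookaround is zero-width — it rules out positions where the adjacent text would match, without consuming anything.
Matches: at [3:5] → 'hp'.
Since nothing is captured, `findall` lists the 1 matched substring directly.

['hp']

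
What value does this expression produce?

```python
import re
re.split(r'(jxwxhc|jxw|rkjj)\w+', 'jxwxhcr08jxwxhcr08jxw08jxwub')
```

The regex engine tests alternatives in the order written; an earlier branch that matches wins even if a later one would match more.
The group in the pattern means `split` returns the separators' captures alongside the pieces.

['', 'jxwxhc', '']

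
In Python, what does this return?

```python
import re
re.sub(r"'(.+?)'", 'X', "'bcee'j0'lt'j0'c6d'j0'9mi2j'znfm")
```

A non-greedy quantifier consumes as few characters as it can — just enough that the remainder of the pattern still matches from where it stops; whatever follows it matches normally.
Matches: at [0:6] → "'bcee'"; at [8:12] → "'lt'"; at [14:19] → "'c6d'"; at [21:28] → "'9mi2j'".
Each match is replaced by 'X'.

'Xj0Xj0Xj0Xznfm'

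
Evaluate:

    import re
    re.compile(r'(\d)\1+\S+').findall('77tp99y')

['7']

`\1` has to match the exact text group 1 already captured.
One capturing group, so `findall` returns just the captured substring from the one match — 1 in all.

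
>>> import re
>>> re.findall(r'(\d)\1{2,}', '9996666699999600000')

['9', '6', '9', '0']

After group 1 captures some text, `\1` only succeeds where that same text appears again.
With a single group, `findall` returns only what that group captured — 4 items.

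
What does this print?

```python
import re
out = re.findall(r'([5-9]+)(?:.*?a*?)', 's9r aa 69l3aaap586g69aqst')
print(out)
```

Because the quantifier is non-greedy, it stops expanding at the earliest point where the rest of the pattern can succeed.
Because there's exactly one group, `findall` drops the full match and keeps group 1 from each hit.

['9', '69', '586', '69']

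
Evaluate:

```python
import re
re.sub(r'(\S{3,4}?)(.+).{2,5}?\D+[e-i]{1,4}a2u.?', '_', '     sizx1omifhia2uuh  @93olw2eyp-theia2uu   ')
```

The pattern matches 3 to 4 of a non-whitespace character (lazy) (captured); then one or more of any character (captured); then 2 to 5 of any character (lazy), then one or more of a non-digit; then 1 to 4 of a character in [e-i], then the literal 'a2u', then optionally any character.
Matches: at [5:42] → 'sizx1omifhia2uuh  @93olw2eyp-theia2uu'.
Each match is replaced by '_'.

'     _   '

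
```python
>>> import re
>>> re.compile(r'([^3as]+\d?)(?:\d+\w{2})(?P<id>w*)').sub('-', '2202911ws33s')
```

'-33s'

The pattern matches one or more of any character except [3as], then optionally a digit (captured); then one or more of a digit, then exactly 2 of a word character (non-capturing group); then zero or more of a literal 'w' (captured as 'id').
Each match is replaced by '-'.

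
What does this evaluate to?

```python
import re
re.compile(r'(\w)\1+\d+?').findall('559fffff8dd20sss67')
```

['5', 'f', 'd', 's']

A backreference is literal: `\1` must see the identical characters the first group matched.
With a single group, `findall` returns only what that group captured — 4 items.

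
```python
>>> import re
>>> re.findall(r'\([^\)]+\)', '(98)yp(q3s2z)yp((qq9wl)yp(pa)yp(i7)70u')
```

`findall` yields the raw match text (5 of them) because the pattern has no groups.

['(98)', '(q3s2z)', '((qq9wl)', '(pa)', '(i7)']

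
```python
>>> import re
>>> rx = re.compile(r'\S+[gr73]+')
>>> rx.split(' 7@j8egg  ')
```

[' ', '  ']

Each match becomes a cut point; 2 segments remain.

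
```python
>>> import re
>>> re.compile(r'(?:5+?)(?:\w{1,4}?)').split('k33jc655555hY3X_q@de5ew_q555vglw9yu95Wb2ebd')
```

['k33jc6', '', '', 'Y3X_q@de', 'w_q', '', 'glw9yu9', 'b2ebd']

A `+?`/`*?`/`{m,n}?` starts at its minimum and grows only as far as needed for what follows to match.
`split` removes every match and returns the 8 fragments in between.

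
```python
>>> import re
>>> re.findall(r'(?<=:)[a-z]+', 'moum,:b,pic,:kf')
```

['b', 'kf']

The `(?=…)`/`(?<=…)` assertion just peeks at neighbouring text; it doesn't advance the match position.
Since nothing is captured, `findall` lists the 2 matched substrings directly.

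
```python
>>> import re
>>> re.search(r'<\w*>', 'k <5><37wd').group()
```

'<5>'

The match spans [2:5] → '<5>'.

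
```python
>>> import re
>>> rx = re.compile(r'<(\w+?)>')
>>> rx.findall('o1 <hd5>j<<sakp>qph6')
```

['hd5', 'sakp']

Scanning left to right: at [3:8] match '<hd5>', group 1 = 'hd5'; at [10:16] match '<sakp>', group 1 = 'sakp'.
Because there's exactly one group, `findall` drops the full match and keeps group 1 from each hit.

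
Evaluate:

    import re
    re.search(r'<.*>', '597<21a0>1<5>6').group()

Unlike `match`, `search` isn't anchored — it looks for the pattern anywhere in the string.
The match spans [3:13] → '<21a0>1<5>'.

'<21a0>1<5>'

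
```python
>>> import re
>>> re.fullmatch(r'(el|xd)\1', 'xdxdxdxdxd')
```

None

`fullmatch` succeeds only if the pattern covers the string from start to end.
Here the pattern can't cover the whole string, so the call returns None.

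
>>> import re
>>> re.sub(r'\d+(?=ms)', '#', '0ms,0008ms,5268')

The positive lookaround only admits positions where the adjacent text matches; those characters stay outside the span.
`sub` substitutes '#' at each match site.

'#ms,#ms,5268'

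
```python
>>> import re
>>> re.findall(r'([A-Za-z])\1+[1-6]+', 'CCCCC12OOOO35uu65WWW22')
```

['C', 'O', 'u', 'W']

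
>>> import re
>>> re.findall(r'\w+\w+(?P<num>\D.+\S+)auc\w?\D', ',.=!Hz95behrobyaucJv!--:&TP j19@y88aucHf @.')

['!--:&TP j19@y88']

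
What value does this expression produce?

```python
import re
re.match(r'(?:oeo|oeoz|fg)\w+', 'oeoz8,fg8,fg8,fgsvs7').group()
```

'oeoz8'

With `match`, the pattern is implicitly anchored at the beginning.
The match spans [0:5] → 'oeoz8'.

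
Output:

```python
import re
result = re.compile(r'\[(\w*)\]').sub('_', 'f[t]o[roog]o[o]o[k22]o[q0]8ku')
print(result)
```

f_o_o_o_o_8ku

`sub` substitutes '_' at each match site.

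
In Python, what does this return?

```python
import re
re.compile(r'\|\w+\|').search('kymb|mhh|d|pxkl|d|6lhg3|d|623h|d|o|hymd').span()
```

The match spans [4:9] → '|mhh|'.

(4, 9)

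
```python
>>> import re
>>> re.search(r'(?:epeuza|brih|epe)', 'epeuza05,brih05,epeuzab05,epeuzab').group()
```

The regex engine tests alternatives in the order written; an earlier branch that matches wins even if a later one would match more.
`re.search` tries every starting position until one works.
The match spans [0:6] → 'epeuza'.

'epeuza'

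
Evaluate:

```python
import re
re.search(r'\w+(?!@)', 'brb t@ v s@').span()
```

The negative lookaround is zero-width — it rules out positions where the adjacent text would match, without consuming anything.
The match spans [0:3] → 'brb'.

(0, 3)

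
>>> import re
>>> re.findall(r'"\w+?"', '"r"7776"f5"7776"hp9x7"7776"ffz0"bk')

No capturing groups, so `findall` returns the 4 full match strings.

['"r"', '"f5"', '"hp9x7"', '"ffz0"']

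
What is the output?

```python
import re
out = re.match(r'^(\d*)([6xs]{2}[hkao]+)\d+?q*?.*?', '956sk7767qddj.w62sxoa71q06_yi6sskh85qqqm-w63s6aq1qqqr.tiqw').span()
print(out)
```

(0, 6)

Pattern: anchored at the start of the string; then zero or more of a digit (captured); then exactly 2 of one of [6xs], then one or more of one of [hkao] (captured); then one or more of a digit (lazy), then zero or more of a literal 'q' (lazy), then zero or more of any character (lazy).
With `match`, the pattern is implicitly anchored at the beginning.
The match spans [0:6] → '956sk7'.
Captured: group 1 = '95', group 2 = '6sk'.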